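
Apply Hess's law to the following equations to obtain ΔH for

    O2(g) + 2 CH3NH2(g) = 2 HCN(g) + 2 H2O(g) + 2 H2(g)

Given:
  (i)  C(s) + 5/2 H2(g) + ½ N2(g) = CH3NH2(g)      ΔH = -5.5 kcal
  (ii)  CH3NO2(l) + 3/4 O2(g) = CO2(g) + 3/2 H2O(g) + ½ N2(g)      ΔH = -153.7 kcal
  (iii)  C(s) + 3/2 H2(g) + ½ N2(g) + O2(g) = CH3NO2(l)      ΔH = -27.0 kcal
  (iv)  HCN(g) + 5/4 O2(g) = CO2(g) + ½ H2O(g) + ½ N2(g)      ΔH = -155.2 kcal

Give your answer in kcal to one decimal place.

ΔH = -40.0 kcal

(i) reversed and × 2: (-2)·(-5.5) = +11.0 kcal
(ii) × 2: (2)·(-153.7) = -307.4 kcal
(iii) × 2: (2)·(-27.0) = -54.0 kcal
(iv) reversed and × 2: (-2)·(-155.2) = +310.4 kcal
Summing the manipulated equations, ΔH = (+11.0) + (-307.4) + (-54.0) + (+310.4) = -40.0 kcal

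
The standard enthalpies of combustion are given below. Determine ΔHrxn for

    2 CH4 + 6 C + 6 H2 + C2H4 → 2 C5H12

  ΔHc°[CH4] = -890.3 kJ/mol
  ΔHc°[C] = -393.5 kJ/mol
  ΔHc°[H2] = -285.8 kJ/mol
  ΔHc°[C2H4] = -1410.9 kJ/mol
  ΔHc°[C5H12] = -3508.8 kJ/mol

ΔHrxn = -249.7 kJ/mol

With combustion enthalpies, reactants minus products:
= [2·(-890.3) + 6·(-393.5) + 6·(-285.8) + 1·(-1410.9)] − [2·(-3508.8)]
= -249.7 kJ/mol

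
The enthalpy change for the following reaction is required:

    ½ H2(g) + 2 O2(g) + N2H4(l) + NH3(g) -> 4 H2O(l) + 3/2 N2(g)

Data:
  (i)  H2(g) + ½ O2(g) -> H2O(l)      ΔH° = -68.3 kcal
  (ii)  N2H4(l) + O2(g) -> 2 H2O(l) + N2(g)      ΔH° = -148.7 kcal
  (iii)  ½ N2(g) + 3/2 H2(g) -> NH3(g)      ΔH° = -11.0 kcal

(i) × 2: (2)·(-68.3) = -136.6 kcal
(ii) as written (N2H4(l) already on the reactant side): -148.7 kcal
(iii) reversed (NH3(g) must end up as a reactant): +11.0 kcal
ΔH° = (-136.6) + (-148.7) + (+11.0) = -274.3 kcal

ΔH° = -274.3 kcal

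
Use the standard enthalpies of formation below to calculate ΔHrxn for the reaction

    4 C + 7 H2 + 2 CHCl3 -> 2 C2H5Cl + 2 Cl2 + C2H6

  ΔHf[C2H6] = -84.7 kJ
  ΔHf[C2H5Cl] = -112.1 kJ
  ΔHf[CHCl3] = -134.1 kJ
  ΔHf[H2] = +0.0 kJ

Products: 2·(-112.1) + 2·(+0.0) + 1·(-84.7) = -308.9
Reactants: 4·(+0.0) + 7·(+0.0) + 2·(-134.1) = -268.2
ΔHrxn = (-308.9) − (-268.2) = -40.7 kJ

ΔHrxn = -40.7 kJ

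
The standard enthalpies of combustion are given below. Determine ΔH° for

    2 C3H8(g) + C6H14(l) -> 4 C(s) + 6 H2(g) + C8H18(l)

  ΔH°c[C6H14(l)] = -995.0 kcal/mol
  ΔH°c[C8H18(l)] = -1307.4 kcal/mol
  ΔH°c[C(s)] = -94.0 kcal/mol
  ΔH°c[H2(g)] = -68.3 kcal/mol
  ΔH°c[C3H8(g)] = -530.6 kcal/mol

ΔH° = 37.0 kcal/mol

With combustion enthalpies, reactants minus products:
= [2·(-530.6) + 1·(-995.0)] − [4·(-94.0) + 6·(-68.3) + 1·(-1307.4)]
= 37.0 kcal/mol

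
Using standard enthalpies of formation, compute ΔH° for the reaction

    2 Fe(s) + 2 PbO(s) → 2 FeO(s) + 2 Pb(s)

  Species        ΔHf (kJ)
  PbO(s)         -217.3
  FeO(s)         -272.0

ΔH° = -109.4 kJ

Products: 2·(-272.0) + 2·(+0.0) = -544.0
Reactants: 2·(+0.0) + 2·(-217.3) = -434.6
ΔH° = (-544.0) − (-434.6) = -109.4 kJ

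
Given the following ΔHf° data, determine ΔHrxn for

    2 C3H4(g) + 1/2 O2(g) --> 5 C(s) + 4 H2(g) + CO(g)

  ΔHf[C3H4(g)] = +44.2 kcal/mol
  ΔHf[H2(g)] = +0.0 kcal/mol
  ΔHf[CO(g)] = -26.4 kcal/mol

ΔHrxn = -114.8 kcal/mol

Products: 5·(+0.0) + 4·(+0.0) + 1·(-26.4) = -26.4
Reactants: 2·(+44.2) + 1/2·(+0.0) = +88.4
ΔHrxn = (-26.4) − (+88.4) = -114.8 kcal/mol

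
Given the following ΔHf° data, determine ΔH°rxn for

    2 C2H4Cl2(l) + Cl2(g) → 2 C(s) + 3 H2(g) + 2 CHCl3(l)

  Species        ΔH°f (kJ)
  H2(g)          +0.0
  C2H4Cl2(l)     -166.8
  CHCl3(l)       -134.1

ΔH°rxn = 65.4 kJ

Products: 2·(+0.0) + 3·(+0.0) + 2·(-134.1) = -268.2
Reactants: 2·(-166.8) + 1·(+0.0) = -333.6
ΔH°rxn = (-268.2) − (-333.6) = 65.4 kJ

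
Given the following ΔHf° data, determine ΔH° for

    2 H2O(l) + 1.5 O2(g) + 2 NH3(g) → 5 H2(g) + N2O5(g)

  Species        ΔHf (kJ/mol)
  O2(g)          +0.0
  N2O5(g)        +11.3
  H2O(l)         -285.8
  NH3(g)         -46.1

Products: 5·(+0.0) + 1·(+11.3) = +11.3
Reactants: 2·(-285.8) + 3/2·(+0.0) + 2·(-46.1) = -663.8
ΔH° = (+11.3) − (-663.8) = 675.1 kJ/mol

ΔH° = 675.1 kJ/mol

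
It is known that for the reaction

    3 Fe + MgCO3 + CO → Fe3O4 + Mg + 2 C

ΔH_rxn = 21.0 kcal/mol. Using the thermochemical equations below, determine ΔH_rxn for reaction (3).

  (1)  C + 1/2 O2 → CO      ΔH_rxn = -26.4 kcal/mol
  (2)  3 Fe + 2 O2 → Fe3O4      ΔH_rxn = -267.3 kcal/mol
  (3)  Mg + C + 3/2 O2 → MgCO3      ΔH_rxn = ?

ΔH_rxn = -261.9 kcal/mol

(1) reversed (reverse to put CO on the reactant side): +26.4 kcal/mol
(2) as written (Fe3O4 already on the product side): -267.3 kcal/mol
(3) reversed (reverse to put MgCO3 on the reactant side): contributes −x
+21.0 = (+26.4) + (-267.3) − x
x = (+21.0 − (-240.9)) / (-1) = -261.9 kcal/mol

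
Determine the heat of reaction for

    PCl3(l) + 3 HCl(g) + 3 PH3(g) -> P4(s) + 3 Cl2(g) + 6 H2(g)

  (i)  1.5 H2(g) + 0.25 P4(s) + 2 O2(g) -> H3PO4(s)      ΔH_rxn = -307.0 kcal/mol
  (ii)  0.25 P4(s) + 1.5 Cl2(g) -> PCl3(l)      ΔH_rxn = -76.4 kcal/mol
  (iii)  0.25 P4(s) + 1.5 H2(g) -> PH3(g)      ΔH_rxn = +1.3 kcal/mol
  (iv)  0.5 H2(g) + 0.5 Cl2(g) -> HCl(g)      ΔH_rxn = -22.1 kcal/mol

ΔH_rxn = 138.8 kcal/mol

(i): not needed.
(ii) reversed: +76.4 kcal/mol
(iii) reversed and × 3: (-3)·(+1.3) = -3.9 kcal/mol
(iv) reversed and × 3: (-3)·(-22.1) = +66.3 kcal/mol
Combining the equations, ΔH_rxn = (-1)·(-76.4) + (-3)·(+1.3) + (-3)·(-22.1) = 138.8 kcal/mol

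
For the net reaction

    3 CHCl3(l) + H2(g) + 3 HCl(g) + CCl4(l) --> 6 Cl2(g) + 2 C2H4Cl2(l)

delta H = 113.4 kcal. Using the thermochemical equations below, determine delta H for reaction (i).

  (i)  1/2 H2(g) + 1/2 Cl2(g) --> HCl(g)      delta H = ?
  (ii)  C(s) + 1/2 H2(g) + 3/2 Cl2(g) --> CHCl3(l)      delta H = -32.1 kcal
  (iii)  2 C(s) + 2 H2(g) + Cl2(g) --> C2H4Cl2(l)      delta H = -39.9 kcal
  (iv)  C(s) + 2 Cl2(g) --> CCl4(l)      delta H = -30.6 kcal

delta H = -22.1 kcal

(i) reversed and × 3 (HCl(g) must end up as a reactant; ×3 to match 3 HCl(g) in the target): contributes −3·x
(ii) reversed and × 3 (reverse to put CHCl3(l) on the reactant side; scale by 3 for the 3 CHCl3(l)): (-3)·(-32.1) = +96.3 kcal
(iii) × 2 (scale by 2 for the 2 C2H4Cl2(l)): (2)·(-39.9) = -79.8 kcal
(iv) reversed (reverse to put CCl4(l) on the reactant side): +30.6 kcal
+113.4 = (+96.3) + (-79.8) + (+30.6) − 3·x
x = (+113.4 − (+47.1)) / (-3) = -22.1 kcal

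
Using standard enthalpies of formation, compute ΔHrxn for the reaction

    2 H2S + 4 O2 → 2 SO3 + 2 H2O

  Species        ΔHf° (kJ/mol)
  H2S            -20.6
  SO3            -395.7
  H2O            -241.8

ΔHrxn = -1233.8 kJ/mol

ΔH°rxn = Σ nΔHf°(products) − Σ nΔHf°(reactants).
Products: 2·(-395.7) + 2·(-241.8) = -1275.0
Reactants: 2·(-20.6) + 4·(+0.0) = -41.2
ΔHrxn = (-1275.0) − (-41.2) = -1233.8 kJ/mol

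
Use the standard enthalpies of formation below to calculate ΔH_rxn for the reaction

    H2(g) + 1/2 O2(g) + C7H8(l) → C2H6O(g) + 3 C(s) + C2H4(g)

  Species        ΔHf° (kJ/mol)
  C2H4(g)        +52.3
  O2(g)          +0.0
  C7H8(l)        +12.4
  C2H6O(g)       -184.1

Products: 1·(-184.1) + 3·(+0.0) + 1·(+52.3) = -131.8
Reactants: 1·(+0.0) + 1/2·(+0.0) + 1·(+12.4) = +12.4
ΔH_rxn = (-131.8) − (+12.4) = -144.2 kJ/mol

ΔH_rxn = -144.2 kJ/mol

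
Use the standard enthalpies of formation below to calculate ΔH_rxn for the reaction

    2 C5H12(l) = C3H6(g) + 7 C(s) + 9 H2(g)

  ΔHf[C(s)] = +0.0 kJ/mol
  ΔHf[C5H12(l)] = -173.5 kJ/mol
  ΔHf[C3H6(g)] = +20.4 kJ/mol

ΔH_rxn = 367.4 kJ/mol

ΔH°rxn = Σ nΔHf°(products) − Σ nΔHf°(reactants).
Products: 1·(+20.4) + 7·(+0.0) + 9·(+0.0) = +20.4
Reactants: 2·(-173.5) = -347.0
ΔH_rxn = (+20.4) − (-347.0) = 367.4 kJ/mol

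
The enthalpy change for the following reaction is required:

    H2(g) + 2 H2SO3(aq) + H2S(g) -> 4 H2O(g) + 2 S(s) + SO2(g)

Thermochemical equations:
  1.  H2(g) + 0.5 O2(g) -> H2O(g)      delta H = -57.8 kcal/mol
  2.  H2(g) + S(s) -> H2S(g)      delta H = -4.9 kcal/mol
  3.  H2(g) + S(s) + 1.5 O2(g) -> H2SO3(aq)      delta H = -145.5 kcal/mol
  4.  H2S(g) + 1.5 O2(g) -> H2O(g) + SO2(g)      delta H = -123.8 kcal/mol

eq. 1 × 3: (3)·(-57.8) = -173.4 kcal/mol
eq. 2: not needed.
eq. 3 reversed and × 2 (H2SO3(aq) must end up as a reactant; ×2 to match 2 H2SO3(aq) in the target): (-2)·(-145.5) = +291.0 kcal/mol
eq. 4 as written (SO2(g) already on the product side): -123.8 kcal/mol
Combining the equations, delta H = (-173.4) + (+291.0) + (-123.8) = -6.2 kcal/mol

delta H = -6.2 kcal/mol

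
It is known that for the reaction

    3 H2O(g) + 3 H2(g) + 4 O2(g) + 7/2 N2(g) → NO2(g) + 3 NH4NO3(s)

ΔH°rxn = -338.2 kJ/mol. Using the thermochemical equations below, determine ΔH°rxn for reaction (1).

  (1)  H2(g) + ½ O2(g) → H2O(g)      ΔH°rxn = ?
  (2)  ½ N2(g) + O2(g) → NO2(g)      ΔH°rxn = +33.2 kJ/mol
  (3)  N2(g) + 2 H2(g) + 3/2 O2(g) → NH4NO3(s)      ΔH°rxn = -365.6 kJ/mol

ΔH°rxn = -241.8 kJ/mol

(1) reversed and × 3 (reverse to put H2O(g) on the reactant side; ×3 to match 3 H2O(g) in the target): contributes −3·x
(2) as written (NO2(g) already on the product side): +33.2 kJ/mol
(3) × 3 (×3 to match 3 NH4NO3(s) in the target): (3)·(-365.6) = -1096.8 kJ/mol
-338.2 = (+33.2) + (-1096.8) − 3·x
x = (-338.2 − (-1063.6)) / (-3) = -241.8 kJ/mol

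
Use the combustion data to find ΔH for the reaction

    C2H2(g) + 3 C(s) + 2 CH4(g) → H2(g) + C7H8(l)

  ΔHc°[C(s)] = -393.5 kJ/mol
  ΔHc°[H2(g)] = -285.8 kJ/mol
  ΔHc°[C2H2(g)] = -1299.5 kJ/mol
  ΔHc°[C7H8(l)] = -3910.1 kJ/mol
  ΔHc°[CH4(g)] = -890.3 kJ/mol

With combustion enthalpies, reactants minus products:
= [1·(-1299.5) + 3·(-393.5) + 2·(-890.3)] − [1·(-285.8) + 1·(-3910.1)]
= -64.7 kJ/mol

ΔH = -64.7 kJ/mol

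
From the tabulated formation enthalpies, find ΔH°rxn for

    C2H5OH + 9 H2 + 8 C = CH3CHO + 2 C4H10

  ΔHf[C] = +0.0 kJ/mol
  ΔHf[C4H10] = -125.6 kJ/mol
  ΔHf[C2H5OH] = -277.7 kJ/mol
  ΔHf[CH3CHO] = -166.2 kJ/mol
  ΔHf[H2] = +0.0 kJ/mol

Products: 1·(-166.2) + 2·(-125.6) = -417.4
Reactants: 1·(-277.7) + 9·(+0.0) + 8·(+0.0) = -277.7
ΔH°rxn = (-417.4) − (-277.7) = -139.7 kJ/mol

ΔH°rxn = -139.7 kJ/mol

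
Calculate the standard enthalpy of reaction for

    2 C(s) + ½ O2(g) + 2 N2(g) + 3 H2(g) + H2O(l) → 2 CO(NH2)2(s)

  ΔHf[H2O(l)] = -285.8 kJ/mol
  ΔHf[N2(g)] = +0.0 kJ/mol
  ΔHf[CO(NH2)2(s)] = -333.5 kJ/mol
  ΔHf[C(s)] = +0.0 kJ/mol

ΔH_rxn = -381.2 kJ/mol

Products: 2·(-333.5) = -667.0
Reactants: 2·(+0.0) + 1/2·(+0.0) + 2·(+0.0) + 3·(+0.0) + 1·(-285.8) = -285.8
ΔH_rxn = (-667.0) − (-285.8) = -381.2 kJ/mol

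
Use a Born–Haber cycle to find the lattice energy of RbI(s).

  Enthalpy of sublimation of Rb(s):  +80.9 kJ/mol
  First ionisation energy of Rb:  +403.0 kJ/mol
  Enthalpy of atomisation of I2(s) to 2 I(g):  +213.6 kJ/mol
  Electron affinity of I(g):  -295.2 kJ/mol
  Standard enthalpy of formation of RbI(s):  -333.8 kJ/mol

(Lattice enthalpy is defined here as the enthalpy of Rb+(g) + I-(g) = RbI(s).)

U = -629.3 kJ/mol

ΔHf° = 1·ΔHsub + 1·(ΣIE) + 1/2·D(I2) + 1·EA + U
-333.8 = 1·(+80.9) + 1·(+403.0) + 1/2·(+213.6) + 1·(-295.2) + U
U = -333.8 − (+295.5) = -629.3 kJ/mol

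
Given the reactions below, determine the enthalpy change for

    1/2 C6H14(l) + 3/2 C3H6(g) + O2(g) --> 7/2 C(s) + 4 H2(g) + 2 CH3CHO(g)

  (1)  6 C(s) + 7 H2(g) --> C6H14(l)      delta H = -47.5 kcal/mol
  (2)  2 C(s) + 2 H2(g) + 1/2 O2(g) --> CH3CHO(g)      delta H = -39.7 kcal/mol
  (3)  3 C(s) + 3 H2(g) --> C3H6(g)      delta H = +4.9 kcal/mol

(1) reversed and × 1/2: (-1/2)·(-47.5) = +23.75 kcal/mol
(2) × 2: (2)·(-39.7) = -79.4 kcal/mol
(3) reversed and × 3/2: (-3/2)·(+4.9) = -7.35 kcal/mol
delta H = (-1/2)·(-47.5) + (2)·(-39.7) + (-3/2)·(+4.9) = -63.0 kcal/mol

delta H = -63.0 kcal/mol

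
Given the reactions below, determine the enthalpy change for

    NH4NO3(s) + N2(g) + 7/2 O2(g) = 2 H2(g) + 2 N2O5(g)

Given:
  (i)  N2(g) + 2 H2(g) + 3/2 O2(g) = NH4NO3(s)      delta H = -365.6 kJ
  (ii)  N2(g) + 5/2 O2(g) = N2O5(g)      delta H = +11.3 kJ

delta H = 388.2 kJ

(i) reversed: +365.6 kJ
(ii) × 2: (2)·(+11.3) = +22.6 kJ
delta H = (+365.6) + (+22.6) = 388.2 kJ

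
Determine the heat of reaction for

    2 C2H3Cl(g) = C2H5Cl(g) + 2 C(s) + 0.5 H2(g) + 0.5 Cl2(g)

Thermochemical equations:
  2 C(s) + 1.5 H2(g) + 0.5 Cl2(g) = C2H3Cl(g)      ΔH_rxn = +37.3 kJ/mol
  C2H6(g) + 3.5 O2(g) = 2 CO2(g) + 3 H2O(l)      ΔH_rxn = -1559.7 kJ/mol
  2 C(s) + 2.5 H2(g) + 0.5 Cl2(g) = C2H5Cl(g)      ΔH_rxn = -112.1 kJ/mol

equation 1 reversed and × 2 (C2H3Cl(g) must end up as a reactant; ×2 to match 2 C2H3Cl(g) in the target): (-2)·(+37.3) = -74.6 kJ/mol
equation 2: not needed (O2(g) appears nowhere else).
equation 3 as written (C2H5Cl(g) already on the product side): -112.1 kJ/mol
Combining the equations, ΔH_rxn = (-74.6) + (-112.1) = -186.7 kJ/mol

ΔH_rxn = -186.7 kJ/mol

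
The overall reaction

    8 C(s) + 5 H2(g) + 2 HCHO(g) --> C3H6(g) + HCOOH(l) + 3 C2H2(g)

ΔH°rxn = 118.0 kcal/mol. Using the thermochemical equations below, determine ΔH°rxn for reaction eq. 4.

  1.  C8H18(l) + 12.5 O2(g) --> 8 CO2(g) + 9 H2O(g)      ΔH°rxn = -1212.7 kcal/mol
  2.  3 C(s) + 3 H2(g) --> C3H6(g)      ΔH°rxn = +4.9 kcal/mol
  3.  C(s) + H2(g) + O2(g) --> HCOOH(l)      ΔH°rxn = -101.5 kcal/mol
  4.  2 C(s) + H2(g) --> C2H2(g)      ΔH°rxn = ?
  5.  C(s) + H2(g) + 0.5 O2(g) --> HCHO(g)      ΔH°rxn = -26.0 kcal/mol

eq. 1: not needed.
eq. 2 as written: +4.9 kcal/mol
eq. 3 as written: -101.5 kcal/mol
eq. 4 × 3: contributes 3·x
eq. 5 reversed and × 2: (-2)·(-26.0) = +52.0 kcal/mol
+118.0 = (+4.9) + (-101.5) + (+52.0) + 3·x
x = (+118.0 − (-44.6)) / (3) = 54.2 kcal/mol

ΔH°rxn = 54.2 kcal/mol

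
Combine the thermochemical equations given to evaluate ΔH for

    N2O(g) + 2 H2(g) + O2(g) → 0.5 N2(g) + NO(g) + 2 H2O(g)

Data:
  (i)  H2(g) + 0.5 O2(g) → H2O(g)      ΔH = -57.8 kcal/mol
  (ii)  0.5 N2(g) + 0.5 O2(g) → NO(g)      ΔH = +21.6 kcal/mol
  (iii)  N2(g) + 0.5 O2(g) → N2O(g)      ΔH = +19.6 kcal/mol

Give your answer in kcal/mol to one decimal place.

ΔH = -113.6 kcal/mol

(i) × 2: (2)·(-57.8) = -115.6 kcal/mol
(ii) as written: +21.6 kcal/mol
(iii) reversed: -19.6 kcal/mol
ΔH = (-115.6) + (+21.6) + (-19.6) = -113.6 kcal/mol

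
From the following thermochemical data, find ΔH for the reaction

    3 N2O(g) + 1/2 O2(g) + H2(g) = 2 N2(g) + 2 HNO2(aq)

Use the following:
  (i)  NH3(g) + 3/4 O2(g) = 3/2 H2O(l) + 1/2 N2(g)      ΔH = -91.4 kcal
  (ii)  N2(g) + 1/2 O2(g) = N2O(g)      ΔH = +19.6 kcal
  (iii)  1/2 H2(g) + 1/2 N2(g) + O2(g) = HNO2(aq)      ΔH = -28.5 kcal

ΔH = -115.8 kcal

(i): not needed (H2O(l) appears nowhere else).
(ii) reversed and × 3 (reverse to put N2O(g) on the reactant side; ×3 to match 3 N2O(g) in the target): (-3)·(+19.6) = -58.8 kcal
(iii) × 2 (scale by 2 for the 2 HNO2(aq)): (2)·(-28.5) = -57.0 kcal
Summing the manipulated equations, ΔH = (-58.8) + (-57.0) = -115.8 kcal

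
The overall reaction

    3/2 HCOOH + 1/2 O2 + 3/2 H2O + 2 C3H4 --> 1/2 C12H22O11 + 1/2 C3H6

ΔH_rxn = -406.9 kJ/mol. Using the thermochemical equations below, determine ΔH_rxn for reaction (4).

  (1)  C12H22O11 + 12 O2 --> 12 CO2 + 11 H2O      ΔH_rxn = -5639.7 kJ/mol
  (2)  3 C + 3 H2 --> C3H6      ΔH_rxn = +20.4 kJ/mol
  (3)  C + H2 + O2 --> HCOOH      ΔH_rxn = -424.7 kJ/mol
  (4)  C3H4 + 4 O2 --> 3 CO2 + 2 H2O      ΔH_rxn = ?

(1) reversed and × 1/2: (-1/2)·(-5639.7) = +2819.85 kJ/mol
(2) × 1/2: (1/2)·(+20.4) = +10.2 kJ/mol
(3) reversed and × 3/2: (-3/2)·(-424.7) = +637.05 kJ/mol
(4) × 2: contributes 2·x
-406.9 = (+2819.85) + (+10.2) + (+637.05) + 2·x
x = (-406.9 − (+3467.1)) / (2) = -1937.0 kJ/mol

ΔH_rxn = -1937.0 kJ/mol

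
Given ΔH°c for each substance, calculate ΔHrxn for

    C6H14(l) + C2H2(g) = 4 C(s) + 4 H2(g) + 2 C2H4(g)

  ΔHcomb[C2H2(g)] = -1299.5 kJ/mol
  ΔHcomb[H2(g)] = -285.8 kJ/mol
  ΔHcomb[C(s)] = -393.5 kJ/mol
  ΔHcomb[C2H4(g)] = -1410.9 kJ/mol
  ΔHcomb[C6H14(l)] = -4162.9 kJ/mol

With combustion enthalpies, reactants minus products:
= [1·(-4162.9) + 1·(-1299.5)] − [4·(-393.5) + 4·(-285.8) + 2·(-1410.9)]
= 76.6 kJ/mol

ΔHrxn = 76.6 kJ/mol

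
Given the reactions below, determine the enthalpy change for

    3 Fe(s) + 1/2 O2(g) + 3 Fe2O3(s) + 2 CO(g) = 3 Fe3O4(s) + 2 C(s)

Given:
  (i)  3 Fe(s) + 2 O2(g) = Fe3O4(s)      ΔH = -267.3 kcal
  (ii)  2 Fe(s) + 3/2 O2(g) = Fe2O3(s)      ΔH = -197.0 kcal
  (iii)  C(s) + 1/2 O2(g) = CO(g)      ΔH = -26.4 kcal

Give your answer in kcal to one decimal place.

(i) × 3: (3)·(-267.3) = -801.9 kcal
(ii) reversed and × 3: (-3)·(-197.0) = +591.0 kcal
(iii) reversed and × 2: (-2)·(-26.4) = +52.8 kcal
ΔH = (-801.9) + (+591.0) + (+52.8) = -158.1 kcal

ΔH = -158.1 kcal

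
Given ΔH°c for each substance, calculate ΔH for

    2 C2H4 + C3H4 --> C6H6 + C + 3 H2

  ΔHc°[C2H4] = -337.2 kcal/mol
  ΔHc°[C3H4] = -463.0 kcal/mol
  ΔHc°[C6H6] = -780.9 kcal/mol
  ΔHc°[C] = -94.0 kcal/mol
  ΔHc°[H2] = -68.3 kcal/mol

Using ΔH = Σ nΔHc°(reactants) − Σ nΔHc°(products):
= [2·(-337.2) + 1·(-463.0)] − [1·(-780.9) + 1·(-94.0) + 3·(-68.3)]
= -57.6 kcal/mol

ΔH = -57.6 kcal/mol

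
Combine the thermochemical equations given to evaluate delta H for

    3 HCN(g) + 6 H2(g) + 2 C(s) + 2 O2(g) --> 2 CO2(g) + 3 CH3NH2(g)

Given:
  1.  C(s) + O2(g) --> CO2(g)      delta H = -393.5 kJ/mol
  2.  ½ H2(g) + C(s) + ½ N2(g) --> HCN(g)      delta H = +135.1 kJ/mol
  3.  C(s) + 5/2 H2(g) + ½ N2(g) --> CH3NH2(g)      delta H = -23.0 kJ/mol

eq. 1 × 2 (×2 to match 2 CO2(g) in the target): (2)·(-393.5) = -787.0 kJ/mol
eq. 2 reversed and × 3 (reverse to put HCN(g) on the reactant side; scale by 3 for the 3 HCN(g)): (-3)·(+135.1) = -405.3 kJ/mol
eq. 3 × 3 (×3 to match 3 CH3NH2(g) in the target): (3)·(-23.0) = -69.0 kJ/mol
delta H = (-787.0) + (-405.3) + (-69.0) = -1261.3 kJ/mol

delta H = -1261.3 kJ/mol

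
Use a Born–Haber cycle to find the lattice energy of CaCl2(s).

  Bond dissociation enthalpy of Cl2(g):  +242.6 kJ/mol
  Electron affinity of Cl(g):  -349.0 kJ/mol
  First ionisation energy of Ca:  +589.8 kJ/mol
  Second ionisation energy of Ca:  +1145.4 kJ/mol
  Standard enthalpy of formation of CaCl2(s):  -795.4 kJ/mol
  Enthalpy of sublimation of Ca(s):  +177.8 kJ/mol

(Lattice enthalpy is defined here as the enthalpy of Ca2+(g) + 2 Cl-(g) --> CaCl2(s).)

U = -2253.0 kJ/mol

ΔHf° = 1·ΔHsub + 1·(ΣIE) + 1·D(Cl2) + 2·EA + U
-795.4 = 1·(+177.8) + 1·(+1735.2) + 1·(+242.6) + 2·(-349.0) + U
U = -795.4 − (+1457.6) = -2253.0 kJ/mol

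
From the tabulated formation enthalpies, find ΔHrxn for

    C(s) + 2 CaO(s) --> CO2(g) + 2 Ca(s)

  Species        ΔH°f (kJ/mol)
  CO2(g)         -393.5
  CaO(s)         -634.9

ΔH°rxn = Σ nΔHf°(products) − Σ nΔHf°(reactants).
Products: 1·(-393.5) + 2·(+0.0) = -393.5
Reactants: 1·(+0.0) + 2·(-634.9) = -1269.8
ΔHrxn = (-393.5) − (-1269.8) = 876.3 kJ/mol

ΔHrxn = 876.3 kJ/mol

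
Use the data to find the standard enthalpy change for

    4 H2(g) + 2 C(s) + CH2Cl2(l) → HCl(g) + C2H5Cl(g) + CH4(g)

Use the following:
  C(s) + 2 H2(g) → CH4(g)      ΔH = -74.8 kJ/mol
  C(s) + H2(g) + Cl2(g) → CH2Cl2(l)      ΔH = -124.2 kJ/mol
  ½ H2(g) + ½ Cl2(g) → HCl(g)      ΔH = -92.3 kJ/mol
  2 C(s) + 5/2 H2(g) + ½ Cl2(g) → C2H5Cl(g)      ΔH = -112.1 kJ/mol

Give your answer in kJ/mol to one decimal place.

equation 1 as written (CH4(g) already on the product side): -74.8 kJ/mol
equation 2 reversed (reverse to put CH2Cl2(l) on the reactant side): +124.2 kJ/mol
equation 3 as written (HCl(g) already on the product side): -92.3 kJ/mol
equation 4 as written (C2H5Cl(g) already on the product side): -112.1 kJ/mol
Combining the equations, ΔH = (-74.8) + (+124.2) + (-92.3) + (-112.1) = -155.0 kJ/mol

ΔH = -155.0 kJ/mol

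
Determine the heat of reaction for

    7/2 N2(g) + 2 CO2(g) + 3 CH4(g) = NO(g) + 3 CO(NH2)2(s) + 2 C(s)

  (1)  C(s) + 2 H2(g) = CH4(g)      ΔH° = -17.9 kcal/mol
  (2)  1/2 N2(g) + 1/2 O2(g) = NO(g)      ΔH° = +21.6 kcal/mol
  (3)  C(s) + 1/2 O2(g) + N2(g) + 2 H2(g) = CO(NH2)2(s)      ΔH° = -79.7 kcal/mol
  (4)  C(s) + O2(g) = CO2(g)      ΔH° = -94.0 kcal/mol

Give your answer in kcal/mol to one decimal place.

ΔH° = 24.2 kcal/mol

(1) reversed and × 3: (-3)·(-17.9) = +53.7 kcal/mol
(2) as written: +21.6 kcal/mol
(3) × 3: (3)·(-79.7) = -239.1 kcal/mol
(4) reversed and × 2: (-2)·(-94.0) = +188.0 kcal/mol
ΔH° = (+53.7) + (+21.6) + (-239.1) + (+188.0) = 24.2 kcal/mol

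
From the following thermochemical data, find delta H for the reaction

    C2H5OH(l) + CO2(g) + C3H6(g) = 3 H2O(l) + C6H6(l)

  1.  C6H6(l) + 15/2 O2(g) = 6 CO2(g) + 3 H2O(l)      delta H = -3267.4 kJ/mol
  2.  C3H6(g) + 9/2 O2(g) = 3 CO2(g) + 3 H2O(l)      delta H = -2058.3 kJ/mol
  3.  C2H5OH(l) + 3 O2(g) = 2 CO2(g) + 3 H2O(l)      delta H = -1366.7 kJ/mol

eq. 1 reversed (reverse to put C6H6(l) on the product side): +3267.4 kJ/mol
eq. 2 as written (C3H6(g) already on the reactant side): -2058.3 kJ/mol
eq. 3 as written (C2H5OH(l) already on the reactant side): -1366.7 kJ/mol
delta H = (+3267.4) + (-2058.3) + (-1366.7) = -157.6 kJ/mol

delta H = -157.6 kJ/mol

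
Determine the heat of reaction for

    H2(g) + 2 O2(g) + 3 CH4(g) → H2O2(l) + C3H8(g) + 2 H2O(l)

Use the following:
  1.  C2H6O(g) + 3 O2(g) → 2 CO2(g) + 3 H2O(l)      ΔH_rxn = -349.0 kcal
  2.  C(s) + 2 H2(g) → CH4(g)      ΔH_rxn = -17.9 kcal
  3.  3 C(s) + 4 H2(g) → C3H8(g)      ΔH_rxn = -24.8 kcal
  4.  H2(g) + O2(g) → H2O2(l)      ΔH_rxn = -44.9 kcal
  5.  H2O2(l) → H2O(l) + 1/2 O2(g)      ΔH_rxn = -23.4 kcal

ΔH_rxn = -152.6 kcal

eq. 1: not needed.
eq. 2 reversed and × 3: (-3)·(-17.9) = +53.7 kcal
eq. 3 as written: -24.8 kcal
eq. 4 × 3: (3)·(-44.9) = -134.7 kcal
eq. 5 × 2: (2)·(-23.4) = -46.8 kcal
Summing the manipulated equations, ΔH_rxn = (+53.7) + (-24.8) + (-134.7) + (-46.8) = -152.6 kcal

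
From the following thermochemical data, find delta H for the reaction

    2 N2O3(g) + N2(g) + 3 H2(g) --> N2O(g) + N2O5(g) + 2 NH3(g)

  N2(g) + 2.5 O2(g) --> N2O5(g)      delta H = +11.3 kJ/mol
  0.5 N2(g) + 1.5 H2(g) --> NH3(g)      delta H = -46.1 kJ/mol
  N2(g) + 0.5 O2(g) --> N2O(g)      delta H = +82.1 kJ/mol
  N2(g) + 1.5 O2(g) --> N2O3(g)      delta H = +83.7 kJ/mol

equation 1 as written (N2O5(g) already on the product side): +11.3 kJ/mol
equation 2 × 2 (scale by 2 for the 2 NH3(g)): (2)·(-46.1) = -92.2 kJ/mol
equation 3 as written (N2O(g) already on the product side): +82.1 kJ/mol
equation 4 reversed and × 2 (reverse to put N2O3(g) on the reactant side; ×2 to match 2 N2O3(g) in the target): (-2)·(+83.7) = -167.4 kJ/mol
delta H = (1)·(+11.3) + (2)·(-46.1) + (1)·(+82.1) + (-2)·(+83.7) = -166.2 kJ/mol

delta H = -166.2 kJ/mol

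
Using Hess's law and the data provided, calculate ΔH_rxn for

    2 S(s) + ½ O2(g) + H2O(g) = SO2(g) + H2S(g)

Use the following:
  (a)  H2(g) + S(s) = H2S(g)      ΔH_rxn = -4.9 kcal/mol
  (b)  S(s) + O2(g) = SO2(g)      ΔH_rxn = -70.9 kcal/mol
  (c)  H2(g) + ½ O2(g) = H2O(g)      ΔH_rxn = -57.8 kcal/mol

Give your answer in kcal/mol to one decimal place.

(a) as written: -4.9 kcal/mol
(b) as written: -70.9 kcal/mol
(c) reversed: +57.8 kcal/mol
Combining the equations, ΔH_rxn = (1)·(-4.9) + (1)·(-70.9) + (-1)·(-57.8) = -18.0 kcal/mol

ΔH_rxn = -18.0 kcal/mol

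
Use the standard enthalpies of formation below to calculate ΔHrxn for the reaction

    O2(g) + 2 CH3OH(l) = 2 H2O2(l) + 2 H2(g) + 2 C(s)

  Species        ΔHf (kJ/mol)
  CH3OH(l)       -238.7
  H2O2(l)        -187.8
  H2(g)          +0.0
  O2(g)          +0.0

Products: 2·(-187.8) + 2·(+0.0) + 2·(+0.0) = -375.6
Reactants: 1·(+0.0) + 2·(-238.7) = -477.4
ΔHrxn = (-375.6) − (-477.4) = 101.8 kJ/mol

ΔHrxn = 101.8 kJ/mol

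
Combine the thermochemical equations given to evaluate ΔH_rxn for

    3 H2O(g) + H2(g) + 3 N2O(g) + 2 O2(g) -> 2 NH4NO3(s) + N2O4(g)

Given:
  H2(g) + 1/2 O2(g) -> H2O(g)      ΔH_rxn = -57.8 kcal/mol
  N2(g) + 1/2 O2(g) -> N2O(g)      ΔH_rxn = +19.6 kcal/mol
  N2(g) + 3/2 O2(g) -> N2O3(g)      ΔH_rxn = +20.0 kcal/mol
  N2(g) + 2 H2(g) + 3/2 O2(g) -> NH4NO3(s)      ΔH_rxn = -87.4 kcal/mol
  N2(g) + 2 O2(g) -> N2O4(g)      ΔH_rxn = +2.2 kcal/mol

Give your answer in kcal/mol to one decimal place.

ΔH_rxn = -58.0 kcal/mol

equation 1 reversed and × 3: (-3)·(-57.8) = +173.4 kcal/mol
equation 2 reversed and × 3: (-3)·(+19.6) = -58.8 kcal/mol
equation 3: not needed.
equation 4 × 2: (2)·(-87.4) = -174.8 kcal/mol
equation 5 as written: +2.2 kcal/mol
Since enthalpy is a state function, ΔH_rxn = (+173.4) + (-58.8) + (-174.8) + (+2.2) = -58.0 kcal/mol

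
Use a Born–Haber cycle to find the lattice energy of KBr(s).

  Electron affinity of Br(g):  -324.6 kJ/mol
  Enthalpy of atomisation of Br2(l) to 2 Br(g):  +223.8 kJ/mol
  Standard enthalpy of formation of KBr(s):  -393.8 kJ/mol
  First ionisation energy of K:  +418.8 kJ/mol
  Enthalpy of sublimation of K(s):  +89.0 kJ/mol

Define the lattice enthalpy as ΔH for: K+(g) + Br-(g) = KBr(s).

ΔHf° = 1·ΔHsub + 1·(ΣIE) + 1/2·D(Br2) + 1·EA + U
-393.8 = 1·(+89.0) + 1·(+418.8) + 1/2·(+223.8) + 1·(-324.6) + U
U = -393.8 − (+295.1) = -688.9 kJ/mol

U = -688.9 kJ/mol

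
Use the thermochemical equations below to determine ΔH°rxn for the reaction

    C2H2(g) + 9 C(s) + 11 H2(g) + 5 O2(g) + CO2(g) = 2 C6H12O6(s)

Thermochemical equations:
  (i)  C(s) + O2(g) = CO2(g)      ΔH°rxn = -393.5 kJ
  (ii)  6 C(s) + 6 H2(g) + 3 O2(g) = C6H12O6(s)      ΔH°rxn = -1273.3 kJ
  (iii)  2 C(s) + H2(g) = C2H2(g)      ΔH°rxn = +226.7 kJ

(i) reversed: +393.5 kJ
(ii) × 2: (2)·(-1273.3) = -2546.6 kJ
(iii) reversed: -226.7 kJ
ΔH°rxn = (-1)·(-393.5) + (2)·(-1273.3) + (-1)·(+226.7) = -2379.8 kJ

ΔH°rxn = -2379.8 kJ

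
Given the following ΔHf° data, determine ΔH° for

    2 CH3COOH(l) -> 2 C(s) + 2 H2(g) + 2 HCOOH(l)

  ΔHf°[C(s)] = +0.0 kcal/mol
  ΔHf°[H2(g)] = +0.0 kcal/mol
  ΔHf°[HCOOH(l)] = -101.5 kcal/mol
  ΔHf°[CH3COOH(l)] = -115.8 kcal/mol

ΔH° = 28.6 kcal/mol

ΔH°rxn = Σ nΔHf°(products) − Σ nΔHf°(reactants).
Products: 2·(+0.0) + 2·(+0.0) + 2·(-101.5) = -203.0
Reactants: 2·(-115.8) = -231.6
ΔH° = (-203.0) − (-231.6) = 28.6 kcal/mol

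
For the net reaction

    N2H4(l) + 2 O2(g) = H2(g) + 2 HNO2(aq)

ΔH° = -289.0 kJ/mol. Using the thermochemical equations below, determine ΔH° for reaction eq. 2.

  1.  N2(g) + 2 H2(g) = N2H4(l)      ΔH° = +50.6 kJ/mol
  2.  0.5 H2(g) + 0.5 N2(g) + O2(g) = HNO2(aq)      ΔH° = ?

eq. 1 reversed: -50.6 kJ/mol
eq. 2 × 2: contributes 2·x
-289.0 = (-50.6) + 2·x
x = (-289.0 − (-50.6)) / (2) = -119.2 kJ/mol

ΔH° = -119.2 kJ/mol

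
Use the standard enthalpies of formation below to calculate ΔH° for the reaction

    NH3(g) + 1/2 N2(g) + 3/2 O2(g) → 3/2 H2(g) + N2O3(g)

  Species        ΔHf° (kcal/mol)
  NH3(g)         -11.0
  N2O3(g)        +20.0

ΔH°rxn = Σ nΔHf°(products) − Σ nΔHf°(reactants).
Products: 3/2·(+0.0) + 1·(+20.0) = +20.0
Reactants: 1·(-11.0) + 1/2·(+0.0) + 3/2·(+0.0) = -11.0
ΔH° = (+20.0) − (-11.0) = 31.0 kcal/mol

ΔH° = 31.0 kcal/mol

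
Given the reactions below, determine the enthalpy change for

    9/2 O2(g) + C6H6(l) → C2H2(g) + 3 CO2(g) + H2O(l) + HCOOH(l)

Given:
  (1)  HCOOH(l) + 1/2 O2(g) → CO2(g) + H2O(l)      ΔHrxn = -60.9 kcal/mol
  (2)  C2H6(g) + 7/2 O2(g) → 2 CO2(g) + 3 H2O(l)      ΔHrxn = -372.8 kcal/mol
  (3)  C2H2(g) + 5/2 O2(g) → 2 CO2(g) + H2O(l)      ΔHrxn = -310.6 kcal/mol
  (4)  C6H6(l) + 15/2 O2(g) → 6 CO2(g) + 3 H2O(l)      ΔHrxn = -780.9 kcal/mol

(1) reversed (HCOOH(l) must end up as a product): +60.9 kcal/mol
(2): not needed (C2H6(g) appears nowhere else).
(3) reversed (C2H2(g) must end up as a product): +310.6 kcal/mol
(4) as written (C6H6(l) already on the reactant side): -780.9 kcal/mol
Summing the manipulated equations, ΔHrxn = (-1)·(-60.9) + (-1)·(-310.6) + (1)·(-780.9) = -409.4 kcal/mol

ΔHrxn = -409.4 kcal/mol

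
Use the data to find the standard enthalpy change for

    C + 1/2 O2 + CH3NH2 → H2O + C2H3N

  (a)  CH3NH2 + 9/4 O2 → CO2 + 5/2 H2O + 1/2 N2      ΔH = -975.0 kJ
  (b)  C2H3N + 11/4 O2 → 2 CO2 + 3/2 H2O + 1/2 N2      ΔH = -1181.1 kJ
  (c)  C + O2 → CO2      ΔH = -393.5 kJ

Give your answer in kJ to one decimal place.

ΔH = -187.4 kJ

(a) as written: -975.0 kJ
(b) reversed: +1181.1 kJ
(c) as written: -393.5 kJ
ΔH = (-975.0) + (+1181.1) + (-393.5) = -187.4 kJ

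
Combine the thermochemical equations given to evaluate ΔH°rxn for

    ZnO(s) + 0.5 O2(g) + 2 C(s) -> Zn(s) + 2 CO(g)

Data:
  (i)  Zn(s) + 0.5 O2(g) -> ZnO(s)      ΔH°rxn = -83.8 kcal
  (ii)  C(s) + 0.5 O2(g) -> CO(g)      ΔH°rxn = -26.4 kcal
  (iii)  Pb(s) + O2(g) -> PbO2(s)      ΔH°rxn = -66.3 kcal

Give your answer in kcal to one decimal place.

ΔH°rxn = 31.0 kcal

(i) reversed (reverse to put ZnO(s) on the reactant side): +83.8 kcal
(ii) × 2 (scale by 2 for the 2 CO(g)): (2)·(-26.4) = -52.8 kcal
(iii): not needed (Pb(s) appears nowhere else).
By Hess's law, ΔH°rxn = (-1)·(-83.8) + (2)·(-26.4) = 31.0 kcal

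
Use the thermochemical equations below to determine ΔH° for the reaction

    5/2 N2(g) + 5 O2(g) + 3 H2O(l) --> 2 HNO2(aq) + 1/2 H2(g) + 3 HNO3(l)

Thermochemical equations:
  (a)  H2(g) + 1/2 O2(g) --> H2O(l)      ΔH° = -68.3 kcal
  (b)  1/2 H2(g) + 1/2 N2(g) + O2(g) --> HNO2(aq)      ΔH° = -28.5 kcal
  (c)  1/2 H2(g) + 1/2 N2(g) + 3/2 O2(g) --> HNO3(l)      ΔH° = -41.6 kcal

ΔH° = 23.1 kcal

(a) reversed and × 3 (reverse to put H2O(l) on the reactant side; scale by 3 for the 3 H2O(l)): (-3)·(-68.3) = +204.9 kcal
(b) × 2 (×2 to match 2 HNO2(aq) in the target): (2)·(-28.5) = -57.0 kcal
(c) × 3 (×3 to match 3 HNO3(l) in the target): (3)·(-41.6) = -124.8 kcal
ΔH° = (-3)·(-68.3) + (2)·(-28.5) + (3)·(-41.6) = 23.1 kcal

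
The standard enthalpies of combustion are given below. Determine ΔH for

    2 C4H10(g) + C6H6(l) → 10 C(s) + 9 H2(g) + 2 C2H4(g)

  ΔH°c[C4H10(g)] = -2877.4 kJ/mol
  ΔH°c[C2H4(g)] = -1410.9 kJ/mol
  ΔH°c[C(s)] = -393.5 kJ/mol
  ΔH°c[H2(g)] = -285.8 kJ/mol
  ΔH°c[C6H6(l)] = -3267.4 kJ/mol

ΔH = 306.8 kJ/mol

Using ΔH = Σ nΔHc°(reactants) − Σ nΔHc°(products):
= [2·(-2877.4) + 1·(-3267.4)] − [10·(-393.5) + 9·(-285.8) + 2·(-1410.9)]
= 306.8 kJ/mol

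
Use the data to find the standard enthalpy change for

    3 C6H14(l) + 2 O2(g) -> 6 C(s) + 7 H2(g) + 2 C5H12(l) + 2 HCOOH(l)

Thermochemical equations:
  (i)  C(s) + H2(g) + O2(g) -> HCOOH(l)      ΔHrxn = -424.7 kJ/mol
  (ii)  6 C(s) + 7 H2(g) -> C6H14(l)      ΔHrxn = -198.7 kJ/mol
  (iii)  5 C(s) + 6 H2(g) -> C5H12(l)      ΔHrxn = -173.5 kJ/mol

ΔHrxn = -600.3 kJ/mol

(i) × 2 (scale by 2 for the 2 HCOOH(l)): (2)·(-424.7) = -849.4 kJ/mol
(ii) reversed and × 3 (C6H14(l) must end up as a reactant; ×3 to match 3 C6H14(l) in the target): (-3)·(-198.7) = +596.1 kJ/mol
(iii) × 2 (scale by 2 for the 2 C5H12(l)): (2)·(-173.5) = -347.0 kJ/mol
ΔHrxn = (2)·(-424.7) + (-3)·(-198.7) + (2)·(-173.5) = -600.3 kJ/mol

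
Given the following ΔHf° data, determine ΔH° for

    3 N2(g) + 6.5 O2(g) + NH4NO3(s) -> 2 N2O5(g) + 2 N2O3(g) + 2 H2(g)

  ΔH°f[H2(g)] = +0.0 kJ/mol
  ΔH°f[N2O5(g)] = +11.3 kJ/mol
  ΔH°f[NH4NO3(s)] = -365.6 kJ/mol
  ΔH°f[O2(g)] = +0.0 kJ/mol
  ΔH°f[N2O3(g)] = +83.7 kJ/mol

ΔH° = 555.6 kJ/mol

Products: 2·(+11.3) + 2·(+83.7) + 2·(+0.0) = +190.0
Reactants: 3·(+0.0) + 13/2·(+0.0) + 1·(-365.6) = -365.6
ΔH° = (+190.0) − (-365.6) = 555.6 kJ/mol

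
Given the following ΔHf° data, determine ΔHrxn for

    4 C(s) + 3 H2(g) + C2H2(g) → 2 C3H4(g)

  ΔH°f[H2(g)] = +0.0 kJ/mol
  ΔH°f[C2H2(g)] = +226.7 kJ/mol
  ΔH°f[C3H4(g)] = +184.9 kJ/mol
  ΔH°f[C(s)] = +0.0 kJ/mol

ΔHrxn = 143.1 kJ/mol

ΔH°rxn = Σ nΔHf°(products) − Σ nΔHf°(reactants).
Products: 2·(+184.9) = +369.8
Reactants: 4·(+0.0) + 3·(+0.0) + 1·(+226.7) = +226.7
ΔHrxn = (+369.8) − (+226.7) = 143.1 kJ/mol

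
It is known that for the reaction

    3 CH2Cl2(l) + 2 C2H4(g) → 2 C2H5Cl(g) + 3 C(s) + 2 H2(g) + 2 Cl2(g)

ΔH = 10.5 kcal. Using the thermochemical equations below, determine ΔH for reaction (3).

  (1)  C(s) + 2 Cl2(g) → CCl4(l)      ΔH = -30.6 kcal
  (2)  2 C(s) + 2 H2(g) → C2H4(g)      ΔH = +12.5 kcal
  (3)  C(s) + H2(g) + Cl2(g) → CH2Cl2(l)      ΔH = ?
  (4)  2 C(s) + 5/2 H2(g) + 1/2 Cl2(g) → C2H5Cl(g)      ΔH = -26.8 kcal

ΔH = -29.7 kcal

(1): not needed.
(2) reversed and × 2: (-2)·(+12.5) = -25.0 kcal
(3) reversed and × 3: contributes −3·x
(4) × 2: (2)·(-26.8) = -53.6 kcal
+10.5 = (-25.0) + (-53.6) − 3·x
x = (+10.5 − (-78.6)) / (-3) = -29.7 kcal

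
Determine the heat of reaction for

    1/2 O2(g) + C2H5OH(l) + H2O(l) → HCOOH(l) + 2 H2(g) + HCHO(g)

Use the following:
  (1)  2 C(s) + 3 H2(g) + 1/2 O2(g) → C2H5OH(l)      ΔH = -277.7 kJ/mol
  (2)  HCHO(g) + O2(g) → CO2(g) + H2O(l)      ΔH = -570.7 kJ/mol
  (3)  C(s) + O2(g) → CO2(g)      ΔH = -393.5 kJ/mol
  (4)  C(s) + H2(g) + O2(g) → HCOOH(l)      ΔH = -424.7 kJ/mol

(1) reversed (reverse to put C2H5OH(l) on the reactant side): +277.7 kJ/mol
(2) reversed (reverse to put HCHO(g) on the product side): +570.7 kJ/mol
(3) as written: -393.5 kJ/mol
(4) as written (HCOOH(l) already on the product side): -424.7 kJ/mol
Since enthalpy is a state function, ΔH = (+277.7) + (+570.7) + (-393.5) + (-424.7) = 30.2 kJ/mol

ΔH = 30.2 kJ/mol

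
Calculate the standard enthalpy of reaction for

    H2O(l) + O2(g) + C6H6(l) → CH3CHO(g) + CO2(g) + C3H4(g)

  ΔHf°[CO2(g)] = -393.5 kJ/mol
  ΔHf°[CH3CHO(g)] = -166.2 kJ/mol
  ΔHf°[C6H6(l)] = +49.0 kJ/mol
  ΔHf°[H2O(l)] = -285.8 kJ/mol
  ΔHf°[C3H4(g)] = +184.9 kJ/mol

Products: 1·(-166.2) + 1·(-393.5) + 1·(+184.9) = -374.8
Reactants: 1·(-285.8) + 1·(+0.0) + 1·(+49.0) = -236.8
ΔH° = (-374.8) − (-236.8) = -138.0 kJ/mol

ΔH° = -138.0 kJ/mol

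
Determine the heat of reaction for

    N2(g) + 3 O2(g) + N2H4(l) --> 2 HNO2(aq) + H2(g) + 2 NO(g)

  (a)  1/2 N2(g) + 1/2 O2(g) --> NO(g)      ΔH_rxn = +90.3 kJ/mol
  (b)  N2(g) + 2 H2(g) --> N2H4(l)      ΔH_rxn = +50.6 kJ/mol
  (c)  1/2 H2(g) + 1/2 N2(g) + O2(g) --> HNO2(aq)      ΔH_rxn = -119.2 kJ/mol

(a) × 2: (2)·(+90.3) = +180.6 kJ/mol
(b) reversed: -50.6 kJ/mol
(c) × 2: (2)·(-119.2) = -238.4 kJ/mol
ΔH_rxn = (+180.6) + (-50.6) + (-238.4) = -108.4 kJ/mol

ΔH_rxn = -108.4 kJ/mol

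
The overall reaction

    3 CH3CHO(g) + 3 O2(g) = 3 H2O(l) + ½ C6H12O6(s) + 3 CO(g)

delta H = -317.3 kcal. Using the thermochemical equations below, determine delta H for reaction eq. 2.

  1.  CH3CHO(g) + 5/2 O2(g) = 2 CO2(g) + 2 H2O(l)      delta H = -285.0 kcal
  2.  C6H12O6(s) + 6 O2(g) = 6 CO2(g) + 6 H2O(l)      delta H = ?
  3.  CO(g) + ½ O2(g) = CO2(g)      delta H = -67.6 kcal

delta H = -669.8 kcal

eq. 1 × 3: (3)·(-285.0) = -855.0 kcal
eq. 2 reversed and × 1/2: contributes −1/2·x
eq. 3 reversed and × 3: (-3)·(-67.6) = +202.8 kcal
-317.3 = (-855.0) + (+202.8) − 1/2·x
x = (-317.3 − (-652.2)) / (-1/2) = -669.8 kcal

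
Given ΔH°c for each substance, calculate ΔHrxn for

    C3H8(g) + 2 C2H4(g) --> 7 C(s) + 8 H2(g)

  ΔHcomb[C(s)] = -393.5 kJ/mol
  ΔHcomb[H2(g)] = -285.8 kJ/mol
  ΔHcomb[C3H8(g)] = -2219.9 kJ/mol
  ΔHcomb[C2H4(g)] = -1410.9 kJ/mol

Using ΔH = Σ nΔHc°(reactants) − Σ nΔHc°(products):
= [1·(-2219.9) + 2·(-1410.9)] − [7·(-393.5) + 8·(-285.8)]
= -0.8 kJ/mol

ΔHrxn = -0.8 kJ/mol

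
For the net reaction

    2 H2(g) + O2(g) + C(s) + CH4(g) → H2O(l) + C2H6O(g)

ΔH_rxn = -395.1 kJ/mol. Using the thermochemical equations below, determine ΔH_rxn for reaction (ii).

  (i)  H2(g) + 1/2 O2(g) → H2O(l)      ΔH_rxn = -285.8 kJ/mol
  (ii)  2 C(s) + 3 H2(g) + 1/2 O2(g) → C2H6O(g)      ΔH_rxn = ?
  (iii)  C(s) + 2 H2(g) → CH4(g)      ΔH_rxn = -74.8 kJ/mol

(i) as written (H2O(l) already on the product side): -285.8 kJ/mol
(ii) as written (C2H6O(g) already on the product side): contributes x
(iii) reversed (CH4(g) must end up as a reactant): +74.8 kJ/mol
-395.1 = (-285.8) + (+74.8) + x
x = (-395.1 − (-211.0)) / (1) = -184.1 kJ/mol

ΔH_rxn = -184.1 kJ/mol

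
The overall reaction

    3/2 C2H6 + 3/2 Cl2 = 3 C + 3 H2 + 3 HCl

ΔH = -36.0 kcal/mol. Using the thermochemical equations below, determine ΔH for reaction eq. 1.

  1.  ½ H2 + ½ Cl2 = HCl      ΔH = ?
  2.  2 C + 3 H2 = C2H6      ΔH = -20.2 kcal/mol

ΔH = -22.1 kcal/mol

eq. 1 × 3 (×3 to match 3 HCl in the target): contributes 3·x
eq. 2 reversed and × 3/2 (C2H6 must end up as a reactant; scale by 3/2 for the 3/2 C2H6): (-3/2)·(-20.2) = +30.3 kcal/mol
-36.0 = (+30.3) + 3·x
x = (-36.0 − (+30.3)) / (3) = -22.1 kcal/mol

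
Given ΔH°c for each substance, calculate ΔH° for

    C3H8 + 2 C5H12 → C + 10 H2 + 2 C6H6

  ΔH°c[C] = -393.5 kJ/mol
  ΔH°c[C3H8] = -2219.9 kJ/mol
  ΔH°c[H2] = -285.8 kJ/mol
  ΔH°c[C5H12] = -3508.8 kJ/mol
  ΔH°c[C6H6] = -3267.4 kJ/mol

ΔH° = 548.8 kJ/mol

With combustion enthalpies, reactants minus products:
= [1·(-2219.9) + 2·(-3508.8)] − [1·(-393.5) + 10·(-285.8) + 2·(-3267.4)]
= 548.8 kJ/mol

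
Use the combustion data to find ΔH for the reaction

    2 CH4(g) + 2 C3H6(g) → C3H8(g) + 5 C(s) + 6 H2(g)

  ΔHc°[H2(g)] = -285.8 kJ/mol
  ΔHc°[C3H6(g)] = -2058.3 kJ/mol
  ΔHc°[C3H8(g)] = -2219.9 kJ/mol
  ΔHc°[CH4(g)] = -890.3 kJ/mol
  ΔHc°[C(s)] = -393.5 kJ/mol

Using ΔH = Σ nΔHc°(reactants) − Σ nΔHc°(products):
= [2·(-890.3) + 2·(-2058.3)] − [1·(-2219.9) + 5·(-393.5) + 6·(-285.8)]
= 5.0 kJ/mol

ΔH = 5.0 kJ/mol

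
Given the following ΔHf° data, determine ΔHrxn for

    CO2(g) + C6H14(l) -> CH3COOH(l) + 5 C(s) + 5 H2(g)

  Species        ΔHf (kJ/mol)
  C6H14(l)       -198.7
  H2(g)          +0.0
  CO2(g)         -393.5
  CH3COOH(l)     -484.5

ΔHrxn = 107.7 kJ/mol

Products: 1·(-484.5) + 5·(+0.0) + 5·(+0.0) = -484.5
Reactants: 1·(-393.5) + 1·(-198.7) = -592.2
ΔHrxn = (-484.5) − (-592.2) = 107.7 kJ/mol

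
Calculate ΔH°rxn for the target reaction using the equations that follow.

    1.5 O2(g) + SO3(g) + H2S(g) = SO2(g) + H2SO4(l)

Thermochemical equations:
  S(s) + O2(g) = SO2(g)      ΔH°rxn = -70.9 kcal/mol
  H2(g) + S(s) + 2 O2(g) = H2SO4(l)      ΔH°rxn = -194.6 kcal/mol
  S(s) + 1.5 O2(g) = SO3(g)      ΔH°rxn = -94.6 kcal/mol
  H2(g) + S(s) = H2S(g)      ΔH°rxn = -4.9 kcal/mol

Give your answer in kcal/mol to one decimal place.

ΔH°rxn = -166.0 kcal/mol

equation 1 as written (SO2(g) already on the product side): -70.9 kcal/mol
equation 2 as written (H2SO4(l) already on the product side): -194.6 kcal/mol
equation 3 reversed (reverse to put SO3(g) on the reactant side): +94.6 kcal/mol
equation 4 reversed (reverse to put H2S(g) on the reactant side): +4.9 kcal/mol
ΔH°rxn = (1)·(-70.9) + (1)·(-194.6) + (-1)·(-94.6) + (-1)·(-4.9) = -166.0 kcal/mol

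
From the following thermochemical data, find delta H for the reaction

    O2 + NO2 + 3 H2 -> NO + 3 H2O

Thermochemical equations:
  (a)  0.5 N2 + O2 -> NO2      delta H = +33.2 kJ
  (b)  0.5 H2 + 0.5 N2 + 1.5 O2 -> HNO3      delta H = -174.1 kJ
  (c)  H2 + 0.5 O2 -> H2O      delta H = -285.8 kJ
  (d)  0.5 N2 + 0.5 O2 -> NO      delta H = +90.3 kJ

delta H = -800.3 kJ

(a) reversed (reverse to put NO2 on the reactant side): -33.2 kJ
(b): not needed (HNO3 appears nowhere else).
(c) × 3 (×3 to match 3 H2O in the target): (3)·(-285.8) = -857.4 kJ
(d) as written (NO already on the product side): +90.3 kJ
By Hess's law, delta H = (-33.2) + (-857.4) + (+90.3) = -800.3 kJ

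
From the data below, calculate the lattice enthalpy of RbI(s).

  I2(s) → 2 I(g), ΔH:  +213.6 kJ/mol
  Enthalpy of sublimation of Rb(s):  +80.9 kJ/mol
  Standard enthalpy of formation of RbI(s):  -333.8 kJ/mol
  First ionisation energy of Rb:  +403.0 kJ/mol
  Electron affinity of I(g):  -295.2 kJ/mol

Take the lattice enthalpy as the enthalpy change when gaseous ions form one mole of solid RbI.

U = -629.3 kJ/mol

ΔHf° = 1·ΔHsub + 1·(ΣIE) + 1/2·D(I2) + 1·EA + U
-333.8 = 1·(+80.9) + 1·(+403.0) + 1/2·(+213.6) + 1·(-295.2) + U
U = -333.8 − (+295.5) = -629.3 kJ/mol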